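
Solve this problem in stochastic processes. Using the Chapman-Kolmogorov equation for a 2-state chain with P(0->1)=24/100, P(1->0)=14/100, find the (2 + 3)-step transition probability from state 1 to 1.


P^5 = P^2 * P^3
Computing via matrix multiplication of the transition matrix.
Entry (1,1) of P^5 = 0.6653

0.6653


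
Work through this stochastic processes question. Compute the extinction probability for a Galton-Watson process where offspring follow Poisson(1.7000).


Since mu = 1.7000 > 1, extinction prob q < 1.
Solve s = exp(mu*(s-1)) iteratively.
q = 0.3088

0.3088


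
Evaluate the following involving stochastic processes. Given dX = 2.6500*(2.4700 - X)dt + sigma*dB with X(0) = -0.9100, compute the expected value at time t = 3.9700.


E[X(t)] = mu + (X(0) - mu)*exp(-theta*t)
= 2.4700 + (-0.9100 - 2.4700)*exp(-2.6500*3.9700)
= 2.4700 + -3.3800 * 2.6978e-05
= 2.4699

2.4699


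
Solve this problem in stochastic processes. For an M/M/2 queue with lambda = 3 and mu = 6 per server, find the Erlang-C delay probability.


a = lambda/mu = 0.5000
rho = a/c = 0.2500
Erlang-C formula applied:
C(c,a) = 0.1000

0.1000


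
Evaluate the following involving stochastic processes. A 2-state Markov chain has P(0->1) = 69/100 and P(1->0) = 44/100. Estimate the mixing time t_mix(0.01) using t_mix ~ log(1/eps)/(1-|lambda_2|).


lambda_2 = |1 - p01 - p10| = |1 - 0.6900 - 0.4400| = 0.1300
t_mix ~ log(1/eps)/(1 - |lambda_2|)
= log(100)/(1 - 0.1300) = 4.6052/0.8700
= 5.2933

5.2933


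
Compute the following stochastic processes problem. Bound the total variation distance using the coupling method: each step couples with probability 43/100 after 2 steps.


TV distance bound <= (1-delta)^n
= (1 - 0.4300)^2
= 0.5700^2
= 0.3249

0.3249


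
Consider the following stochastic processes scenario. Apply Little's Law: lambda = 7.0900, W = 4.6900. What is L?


Little's Law: L = lambda * W
= 7.0900 * 4.6900
= 33.2521

33.2521


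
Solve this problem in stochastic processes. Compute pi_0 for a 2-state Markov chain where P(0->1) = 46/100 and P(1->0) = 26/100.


Stationary distribution: pi_0 = p10/(p01+p10), pi_1 = p01/(p01+p10)
p01 = 0.4600, p10 = 0.2600
pi_0 = 0.3611

0.3611


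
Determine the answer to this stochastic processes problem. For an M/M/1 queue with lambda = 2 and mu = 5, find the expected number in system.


rho = 2/5 = 0.4000
L = rho/(1-rho)
= 0.4000/0.6000
= 0.6667

0.6667


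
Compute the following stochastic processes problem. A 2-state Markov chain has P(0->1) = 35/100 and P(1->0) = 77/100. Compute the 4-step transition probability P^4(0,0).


Computing P^4 by matrix multiplication.
P = [[0.6500, 0.3500], [0.7700, 0.2300]]
After raising P to the power 4:
P^4(0,0) = 0.6876

0.6876


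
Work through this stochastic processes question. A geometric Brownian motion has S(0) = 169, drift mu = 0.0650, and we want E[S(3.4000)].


E[S(t)] = S(0) * exp(mu * t)
= 169 * exp(0.0650 * 3.4000)
= 169 * 1.2473
= 210.7977

210.7977


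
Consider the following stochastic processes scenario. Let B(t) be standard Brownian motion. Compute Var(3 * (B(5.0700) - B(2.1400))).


Var(alpha*(B(t)-B(s))) = alpha^2 * (t-s)
= 3^2 * (5.0700 - 2.1400)
= 9 * 2.9300
= 26.3700

26.3700


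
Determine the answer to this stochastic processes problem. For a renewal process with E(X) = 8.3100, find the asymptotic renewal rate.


Long-run renewal rate = 1/E(X)
= 1/8.3100
= 0.1203

0.1203


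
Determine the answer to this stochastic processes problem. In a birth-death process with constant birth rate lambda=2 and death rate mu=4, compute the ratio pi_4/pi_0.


For birth-death process, pi_n/pi_0 = (lambda/mu)^n
= (2/4)^4
= 0.0625

0.0625


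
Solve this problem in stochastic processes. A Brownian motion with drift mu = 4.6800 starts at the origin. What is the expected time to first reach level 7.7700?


Expected first passage time = a/mu
= 7.7700/4.6800
= 1.6603

1.6603


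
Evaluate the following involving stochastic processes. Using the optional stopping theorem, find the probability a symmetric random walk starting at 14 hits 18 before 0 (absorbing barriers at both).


By optional stopping theorem: E(M at tau) = M(0) = 14
P(hit 18)*18 + P(hit 0)*0 = 14
P(hit 18) = (14 - 0)/(18 - 0) = 7/9 = 0.7778

0.7778


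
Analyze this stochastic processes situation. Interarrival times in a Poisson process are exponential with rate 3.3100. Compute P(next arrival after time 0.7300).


P(X > t) = exp(-lambda * t)
= exp(-3.3100 * 0.7300)
= exp(-2.4163) = 0.0893

0.0893


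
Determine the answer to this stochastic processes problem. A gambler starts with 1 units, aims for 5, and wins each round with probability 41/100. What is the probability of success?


Gambler's ruin formula:
r = q/p = 0.5900/0.4100 = 1.4390
P(win) = (1 - r^i)/(1 - r^N)
= (1 - 1.4390^1)/(1 - 1.4390^5)
= 0.0849

0.0849


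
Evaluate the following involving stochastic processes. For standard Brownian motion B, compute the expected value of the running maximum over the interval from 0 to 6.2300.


E(max B(s)) = sqrt(2t/pi)
= sqrt(2*6.2300/pi)
= sqrt(3.9661)
= 1.9915

1.9915


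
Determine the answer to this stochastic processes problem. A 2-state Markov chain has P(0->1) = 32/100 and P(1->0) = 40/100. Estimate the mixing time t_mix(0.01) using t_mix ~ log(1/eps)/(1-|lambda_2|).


lambda_2 = |1 - p01 - p10| = |1 - 0.3200 - 0.4000| = 0.2800
t_mix ~ log(1/eps)/(1 - |lambda_2|)
= log(100)/(1 - 0.2800) = 4.6052/0.7200
= 6.3961

6.3961


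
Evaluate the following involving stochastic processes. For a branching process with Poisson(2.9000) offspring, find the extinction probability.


Since mu = 2.9000 > 1, extinction prob q < 1.
Solve s = exp(mu*(s-1)) iteratively.
q = 0.0668

0.0668


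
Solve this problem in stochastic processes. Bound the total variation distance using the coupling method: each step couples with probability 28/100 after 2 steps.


TV distance bound <= (1-delta)^n
= (1 - 0.2800)^2
= 0.7200^2
= 0.5184

0.5184


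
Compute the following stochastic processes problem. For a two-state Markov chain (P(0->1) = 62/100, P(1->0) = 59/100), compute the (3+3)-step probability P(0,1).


P^6 = P^3 * P^3
Computing via matrix multiplication of the transition matrix.
Entry (0,1) of P^6 = 0.5124

0.5124


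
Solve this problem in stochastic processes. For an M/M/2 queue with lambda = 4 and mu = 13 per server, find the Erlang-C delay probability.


a = lambda/mu = 0.3077
rho = a/c = 0.1538
Erlang-C formula applied:
C(c,a) = 0.0410

0.0410


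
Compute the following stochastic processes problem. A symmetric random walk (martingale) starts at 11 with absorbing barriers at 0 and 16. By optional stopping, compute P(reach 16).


By optional stopping theorem: E(M at tau) = M(0) = 11
P(hit 16)*16 + P(hit 0)*0 = 11
P(hit 16) = (11 - 0)/(16 - 0) = 11/16 = 0.6875

0.6875


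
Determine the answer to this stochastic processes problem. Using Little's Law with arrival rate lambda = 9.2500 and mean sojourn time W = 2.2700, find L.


Little's Law: L = lambda * W
= 9.2500 * 2.2700
= 20.9975

20.9975


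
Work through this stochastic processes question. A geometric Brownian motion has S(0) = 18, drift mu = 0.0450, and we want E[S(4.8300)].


E[S(t)] = S(0) * exp(mu * t)
= 18 * exp(0.0450 * 4.8300)
= 18 * 1.2428
= 22.3700

22.3700


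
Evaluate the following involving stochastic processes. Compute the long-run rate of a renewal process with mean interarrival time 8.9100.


Long-run renewal rate = 1/E(X)
= 1/8.9100
= 0.1122

0.1122


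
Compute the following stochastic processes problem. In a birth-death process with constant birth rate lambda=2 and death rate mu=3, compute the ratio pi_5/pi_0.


For birth-death process, pi_n/pi_0 = (lambda/mu)^n
= (2/3)^5
= 0.1317

0.1317


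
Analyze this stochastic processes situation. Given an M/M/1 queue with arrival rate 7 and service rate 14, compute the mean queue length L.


rho = 7/14 = 0.5000
L = rho/(1-rho)
= 0.5000/0.5000
= 1.0000

1.0000


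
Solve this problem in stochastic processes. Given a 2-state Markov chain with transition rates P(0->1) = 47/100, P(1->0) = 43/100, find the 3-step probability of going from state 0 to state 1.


Computing P^3 by matrix multiplication.
P = [[0.5300, 0.4700], [0.4300, 0.5700]]
After raising P to the power 3:
P^3(0,1) = 0.5217

0.5217


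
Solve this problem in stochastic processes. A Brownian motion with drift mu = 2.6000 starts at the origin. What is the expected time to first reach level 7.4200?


Expected first passage time = a/mu
= 7.4200/2.6000
= 2.8538

2.8538


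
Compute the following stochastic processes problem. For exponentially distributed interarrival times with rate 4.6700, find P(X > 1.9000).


P(X > t) = exp(-lambda * t)
= exp(-4.6700 * 1.9000)
= exp(-8.8730) = 1.4012e-04

1.4012e-04


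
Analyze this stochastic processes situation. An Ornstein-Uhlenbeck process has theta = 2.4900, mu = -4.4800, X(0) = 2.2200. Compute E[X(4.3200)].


E[X(t)] = mu + (X(0) - mu)*exp(-theta*t)
= -4.4800 + (2.2200 - -4.4800)*exp(-2.4900*4.3200)
= -4.4800 + 6.7000 * 2.1300e-05
= -4.4799

-4.4799


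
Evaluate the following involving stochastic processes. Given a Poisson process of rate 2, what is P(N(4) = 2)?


P(N(t)=k) = (lambda*t)^k * exp(-lambda*t) / k!
lambda*t = 8
= 8^2 * exp(-8) / 2!
= 64 * 3.3546e-04 / 2
= 0.0107

0.0107


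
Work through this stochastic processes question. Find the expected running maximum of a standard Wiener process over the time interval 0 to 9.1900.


E(max B(s)) = sqrt(2t/pi)
= sqrt(2*9.1900/pi)
= sqrt(5.8505)
= 2.4188

2.4188


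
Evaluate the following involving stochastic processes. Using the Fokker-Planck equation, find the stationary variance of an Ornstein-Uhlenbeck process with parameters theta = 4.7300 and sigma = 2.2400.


Stationary variance = sigma^2 / (2*theta)
= 2.2400^2 / (2*4.7300)
= 5.0176 / 9.4600
= 0.5304

0.5304


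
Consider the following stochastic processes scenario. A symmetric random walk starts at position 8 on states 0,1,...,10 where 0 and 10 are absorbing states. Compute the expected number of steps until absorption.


For symmetric RW on 0,...,N with absorbing barriers, E(i) = i*(N-i)
E(8) = 8 * 2 = 16

16


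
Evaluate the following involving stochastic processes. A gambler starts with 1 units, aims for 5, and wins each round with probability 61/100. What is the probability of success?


Gambler's ruin formula:
r = q/p = 0.3900/0.6100 = 0.6393
P(win) = (1 - r^i)/(1 - r^N)
= (1 - 0.6393^1)/(1 - 0.6393^5)
= 0.4038

0.4038


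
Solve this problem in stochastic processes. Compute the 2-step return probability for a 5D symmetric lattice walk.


P(return in 2 steps) = P(reverse first step) = 1/(2d)
= 1/10
= 0.1000

0.1000


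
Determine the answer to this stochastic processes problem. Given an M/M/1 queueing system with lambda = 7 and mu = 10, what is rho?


rho = lambda/mu
= 7/10
= 0.7000

0.7000


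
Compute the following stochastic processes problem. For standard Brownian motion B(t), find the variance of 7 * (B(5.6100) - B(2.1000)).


Var(alpha*(B(t)-B(s))) = alpha^2 * (t-s)
= 7^2 * (5.6100 - 2.1000)
= 49 * 3.5100
= 171.9900

171.9900


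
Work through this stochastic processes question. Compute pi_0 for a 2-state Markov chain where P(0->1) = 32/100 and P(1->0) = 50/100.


Stationary distribution: pi_0 = p10/(p01+p10), pi_1 = p01/(p01+p10)
p01 = 0.3200, p10 = 0.5000
pi_0 = 0.6098

0.6098


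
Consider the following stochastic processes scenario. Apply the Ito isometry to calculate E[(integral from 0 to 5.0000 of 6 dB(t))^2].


By Ito isometry: E[(int f dB)^2] = int f^2 dt
= 6^2 * 5.0000
= 36 * 5.0000 = 180.0000

180.0000


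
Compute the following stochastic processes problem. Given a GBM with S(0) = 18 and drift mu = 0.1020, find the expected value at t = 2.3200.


E[S(t)] = S(0) * exp(mu * t)
= 18 * exp(0.1020 * 2.3200)
= 18 * 1.2670
= 22.8057

22.8057


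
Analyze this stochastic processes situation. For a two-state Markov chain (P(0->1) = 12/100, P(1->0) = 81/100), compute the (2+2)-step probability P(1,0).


P^4 = P^2 * P^2
Computing via matrix multiplication of the transition matrix.
Entry (1,0) of P^4 = 0.8709

0.8709


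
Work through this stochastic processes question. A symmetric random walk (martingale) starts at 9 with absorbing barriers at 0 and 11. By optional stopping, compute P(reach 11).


By optional stopping theorem: E(M at tau) = M(0) = 9
P(hit 11)*11 + P(hit 0)*0 = 9
P(hit 11) = (9 - 0)/(11 - 0) = 9/11 = 0.8182

0.8182


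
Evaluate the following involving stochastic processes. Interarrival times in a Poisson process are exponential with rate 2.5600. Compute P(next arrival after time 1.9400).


P(X > t) = exp(-lambda * t)
= exp(-2.5600 * 1.9400)
= exp(-4.9664) = 0.0070

0.0070


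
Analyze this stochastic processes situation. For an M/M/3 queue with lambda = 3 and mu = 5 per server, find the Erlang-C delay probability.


a = lambda/mu = 0.6000
rho = a/c = 0.2000
Erlang-C formula applied:
C(c,a) = 0.0247

0.0247


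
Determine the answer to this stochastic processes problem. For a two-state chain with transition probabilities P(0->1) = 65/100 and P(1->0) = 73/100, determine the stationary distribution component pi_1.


Stationary distribution: pi_0 = p10/(p01+p10), pi_1 = p01/(p01+p10)
p01 = 0.6500, p10 = 0.7300
pi_1 = 0.4710

0.4710


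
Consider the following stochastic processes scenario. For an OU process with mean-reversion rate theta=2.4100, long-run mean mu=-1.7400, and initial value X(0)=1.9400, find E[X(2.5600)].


E[X(t)] = mu + (X(0) - mu)*exp(-theta*t)
= -1.7400 + (1.9400 - -1.7400)*exp(-2.4100*2.5600)
= -1.7400 + 3.6800 * 0.0021
= -1.7323

-1.7323


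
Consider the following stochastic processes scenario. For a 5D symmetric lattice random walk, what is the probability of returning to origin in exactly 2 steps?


P(return in 2 steps) = P(reverse first step) = 1/(2d)
= 1/10
= 0.1000

0.1000


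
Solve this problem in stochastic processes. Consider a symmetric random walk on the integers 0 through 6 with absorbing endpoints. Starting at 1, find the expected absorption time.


For symmetric RW on 0,...,N with absorbing barriers, E(i) = i*(N-i)
E(1) = 1 * 5 = 5

5


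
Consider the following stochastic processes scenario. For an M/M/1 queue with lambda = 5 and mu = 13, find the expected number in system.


rho = 5/13 = 0.3846
L = rho/(1-rho)
= 0.3846/0.6154
= 0.6250

0.6250


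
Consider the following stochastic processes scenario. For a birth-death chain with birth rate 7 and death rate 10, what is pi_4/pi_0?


For birth-death process, pi_n/pi_0 = (lambda/mu)^n
= (7/10)^4
= 0.2401

0.2401


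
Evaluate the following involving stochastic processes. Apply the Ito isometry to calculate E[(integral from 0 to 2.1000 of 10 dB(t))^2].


By Ito isometry: E[(int f dB)^2] = int f^2 dt
= 10^2 * 2.1000
= 100 * 2.1000 = 210.0000

210.0000


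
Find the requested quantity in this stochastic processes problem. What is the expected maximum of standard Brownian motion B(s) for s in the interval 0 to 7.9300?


E(max B(s)) = sqrt(2t/pi)
= sqrt(2*7.9300/pi)
= sqrt(5.0484)
= 2.2469

2.2469


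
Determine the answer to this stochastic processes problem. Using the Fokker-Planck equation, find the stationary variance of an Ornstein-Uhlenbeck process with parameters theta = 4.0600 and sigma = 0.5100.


Stationary variance = sigma^2 / (2*theta)
= 0.5100^2 / (2*4.0600)
= 0.2601 / 8.1200
= 0.0320

0.0320


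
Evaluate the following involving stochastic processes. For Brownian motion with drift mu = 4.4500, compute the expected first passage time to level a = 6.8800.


Expected first passage time = a/mu
= 6.8800/4.4500
= 1.5461

1.5461


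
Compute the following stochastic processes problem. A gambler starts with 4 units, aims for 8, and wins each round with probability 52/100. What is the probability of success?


Gambler's ruin formula:
r = q/p = 0.4800/0.5200 = 0.9231
P(win) = (1 - r^i)/(1 - r^N)
= (1 - 0.9231^4)/(1 - 0.9231^8)
= 0.5794

0.5794


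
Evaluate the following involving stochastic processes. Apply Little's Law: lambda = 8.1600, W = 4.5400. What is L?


Little's Law: L = lambda * W
= 8.1600 * 4.5400
= 37.0464

37.0464


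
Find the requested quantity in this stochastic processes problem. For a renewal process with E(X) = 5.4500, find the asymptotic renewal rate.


Long-run renewal rate = 1/E(X)
= 1/5.4500
= 0.1835

0.1835


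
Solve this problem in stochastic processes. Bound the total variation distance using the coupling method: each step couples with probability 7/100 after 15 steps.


TV distance bound <= (1-delta)^n
= (1 - 0.0700)^15
= 0.9300^15
= 0.3367

0.3367


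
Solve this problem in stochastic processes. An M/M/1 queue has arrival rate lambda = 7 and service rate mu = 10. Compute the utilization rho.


rho = lambda/mu
= 7/10
= 0.7000

0.7000


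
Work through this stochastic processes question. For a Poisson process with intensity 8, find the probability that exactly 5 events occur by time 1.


P(N(t)=k) = (lambda*t)^k * exp(-lambda*t) / k!
lambda*t = 8
= 8^5 * exp(-8) / 5!
= 32768 * 3.3546e-04 / 120
= 0.0916

0.0916


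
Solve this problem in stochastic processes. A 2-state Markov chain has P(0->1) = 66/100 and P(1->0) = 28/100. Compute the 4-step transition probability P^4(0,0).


Computing P^4 by matrix multiplication.
P = [[0.3400, 0.6600], [0.2800, 0.7200]]
After raising P to the power 4:
P^4(0,0) = 0.2979

0.2979


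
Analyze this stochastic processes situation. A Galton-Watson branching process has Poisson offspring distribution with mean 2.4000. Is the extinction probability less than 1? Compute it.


Since mu = 2.4000 > 1, extinction prob q < 1.
Solve s = exp(mu*(s-1)) iteratively.
q = 0.1214

0.1214


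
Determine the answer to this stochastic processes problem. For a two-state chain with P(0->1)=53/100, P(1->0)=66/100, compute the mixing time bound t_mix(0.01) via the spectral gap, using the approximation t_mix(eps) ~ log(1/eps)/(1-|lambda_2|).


lambda_2 = |1 - p01 - p10| = |1 - 0.5300 - 0.6600| = 0.1900
t_mix ~ log(1/eps)/(1 - |lambda_2|)
= log(100)/(1 - 0.1900) = 4.6052/0.8100
= 5.6854

5.6854


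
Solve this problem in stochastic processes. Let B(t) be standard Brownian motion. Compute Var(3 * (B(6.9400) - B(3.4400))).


Var(alpha*(B(t)-B(s))) = alpha^2 * (t-s)
= 3^2 * (6.9400 - 3.4400)
= 9 * 3.5000
= 31.5000

31.5000


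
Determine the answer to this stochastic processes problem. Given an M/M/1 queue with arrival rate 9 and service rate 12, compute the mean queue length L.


rho = 9/12 = 0.7500
L = rho/(1-rho)
= 0.7500/0.2500
= 3.0000

3.0000


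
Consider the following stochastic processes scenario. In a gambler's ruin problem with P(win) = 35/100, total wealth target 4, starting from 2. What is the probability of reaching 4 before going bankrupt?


Gambler's ruin formula:
r = q/p = 0.6500/0.3500 = 1.8571
P(win) = (1 - r^i)/(1 - r^N)
= (1 - 1.8571^2)/(1 - 1.8571^4)
= 0.2248

0.2248


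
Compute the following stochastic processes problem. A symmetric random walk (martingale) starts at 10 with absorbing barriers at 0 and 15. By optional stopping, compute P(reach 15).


By optional stopping theorem: E(M at tau) = M(0) = 10
P(hit 15)*15 + P(hit 0)*0 = 10
P(hit 15) = (10 - 0)/(15 - 0) = 2/3 = 0.6667

0.6667


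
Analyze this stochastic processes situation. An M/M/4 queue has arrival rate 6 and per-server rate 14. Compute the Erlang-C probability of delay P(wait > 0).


a = lambda/mu = 0.4286
rho = a/c = 0.1071
Erlang-C formula applied:
C(c,a) = 0.0010

0.0010


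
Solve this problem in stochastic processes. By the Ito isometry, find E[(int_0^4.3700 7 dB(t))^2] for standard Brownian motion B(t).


By Ito isometry: E[(int f dB)^2] = int f^2 dt
= 7^2 * 4.3700
= 49 * 4.3700 = 214.1300

214.1300


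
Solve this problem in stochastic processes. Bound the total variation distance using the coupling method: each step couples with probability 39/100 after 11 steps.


TV distance bound <= (1-delta)^n
= (1 - 0.3900)^11
= 0.6100^11
= 0.0044

0.0044


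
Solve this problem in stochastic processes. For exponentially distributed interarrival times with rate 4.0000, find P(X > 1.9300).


P(X > t) = exp(-lambda * t)
= exp(-4.0000 * 1.9300)
= exp(-7.7200) = 4.4386e-04

4.4386e-04


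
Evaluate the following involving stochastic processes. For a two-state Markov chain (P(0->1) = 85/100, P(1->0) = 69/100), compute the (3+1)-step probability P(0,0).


P^4 = P^3 * P^1
Computing via matrix multiplication of the transition matrix.
Entry (0,0) of P^4 = 0.4950

0.4950


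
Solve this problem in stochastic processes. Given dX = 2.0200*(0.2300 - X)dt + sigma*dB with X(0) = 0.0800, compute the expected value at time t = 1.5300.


E[X(t)] = mu + (X(0) - mu)*exp(-theta*t)
= 0.2300 + (0.0800 - 0.2300)*exp(-2.0200*1.5300)
= 0.2300 + -0.1500 * 0.0455
= 0.2232

0.2232


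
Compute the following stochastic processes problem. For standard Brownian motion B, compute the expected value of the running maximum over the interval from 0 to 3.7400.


E(max B(s)) = sqrt(2t/pi)
= sqrt(2*3.7400/pi)
= sqrt(2.3810)
= 1.5430

1.5430


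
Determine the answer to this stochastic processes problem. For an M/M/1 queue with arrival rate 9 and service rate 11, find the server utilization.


rho = lambda/mu
= 9/11
= 0.8182

0.8182


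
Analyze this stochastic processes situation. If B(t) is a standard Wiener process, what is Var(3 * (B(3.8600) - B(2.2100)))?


Var(alpha*(B(t)-B(s))) = alpha^2 * (t-s)
= 3^2 * (3.8600 - 2.2100)
= 9 * 1.6500
= 14.8500

14.8500


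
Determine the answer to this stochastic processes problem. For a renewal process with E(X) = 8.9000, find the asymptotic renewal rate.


Long-run renewal rate = 1/E(X)
= 1/8.9000
= 0.1124

0.1124


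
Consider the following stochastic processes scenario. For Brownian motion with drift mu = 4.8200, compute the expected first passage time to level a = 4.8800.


Expected first passage time = a/mu
= 4.8800/4.8200
= 1.0124

1.0124


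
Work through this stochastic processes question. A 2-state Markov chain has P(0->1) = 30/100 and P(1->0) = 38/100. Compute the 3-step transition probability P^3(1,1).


Computing P^3 by matrix multiplication.
P = [[0.7000, 0.3000], [0.3800, 0.6200]]
After raising P to the power 3:
P^3(1,1) = 0.4595

0.4595


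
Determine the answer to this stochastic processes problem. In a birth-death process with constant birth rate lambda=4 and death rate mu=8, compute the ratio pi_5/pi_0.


For birth-death process, pi_n/pi_0 = (lambda/mu)^n
= (4/8)^5
= 0.0312

0.0312


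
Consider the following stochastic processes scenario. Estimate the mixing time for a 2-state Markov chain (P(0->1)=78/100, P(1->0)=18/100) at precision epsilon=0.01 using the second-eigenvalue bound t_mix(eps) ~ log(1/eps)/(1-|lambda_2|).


lambda_2 = |1 - p01 - p10| = |1 - 0.7800 - 0.1800| = 0.0400
t_mix ~ log(1/eps)/(1 - |lambda_2|)
= log(100)/(1 - 0.0400) = 4.6052/0.9600
= 4.7971

4.7971


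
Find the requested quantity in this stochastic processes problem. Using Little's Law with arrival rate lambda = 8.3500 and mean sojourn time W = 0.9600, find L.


Little's Law: L = lambda * W
= 8.3500 * 0.9600
= 8.0160

8.0160


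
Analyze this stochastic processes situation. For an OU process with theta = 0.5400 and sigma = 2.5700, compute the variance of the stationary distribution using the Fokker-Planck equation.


Stationary variance = sigma^2 / (2*theta)
= 2.5700^2 / (2*0.5400)
= 6.6049 / 1.0800
= 6.1156

6.1156


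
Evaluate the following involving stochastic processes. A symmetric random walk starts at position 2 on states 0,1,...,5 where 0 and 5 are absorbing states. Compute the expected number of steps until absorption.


For symmetric RW on 0,...,N with absorbing barriers, E(i) = i*(N-i)
E(2) = 2 * 3 = 6

6


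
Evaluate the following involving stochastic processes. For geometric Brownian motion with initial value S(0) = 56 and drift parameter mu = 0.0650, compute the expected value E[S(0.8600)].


E[S(t)] = S(0) * exp(mu * t)
= 56 * exp(0.0650 * 0.8600)
= 56 * 1.0575
= 59.2195

59.2195


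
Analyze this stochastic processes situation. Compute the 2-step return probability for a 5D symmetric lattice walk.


P(return in 2 steps) = P(reverse first step) = 1/(2d)
= 1/10
= 0.1000

0.1000


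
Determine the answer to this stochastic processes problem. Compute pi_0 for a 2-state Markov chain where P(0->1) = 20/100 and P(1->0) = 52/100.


Stationary distribution: pi_0 = p10/(p01+p10), pi_1 = p01/(p01+p10)
p01 = 0.2000, p10 = 0.5200
pi_0 = 0.7222

0.7222


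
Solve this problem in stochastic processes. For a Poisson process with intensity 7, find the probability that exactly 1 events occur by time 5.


P(N(t)=k) = (lambda*t)^k * exp(-lambda*t) / k!
lambda*t = 35
= 35^1 * exp(-35) / 1!
= 35 * 6.3051e-16 / 1
= 2.2068e-14

2.2068e-14


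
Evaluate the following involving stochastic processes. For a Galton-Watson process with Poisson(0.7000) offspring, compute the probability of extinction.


Since mu = 0.7000 <= 1, extinction probability = 1.

1.0000


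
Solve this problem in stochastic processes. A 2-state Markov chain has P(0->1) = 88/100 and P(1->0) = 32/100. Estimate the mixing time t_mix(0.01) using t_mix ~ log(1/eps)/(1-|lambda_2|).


lambda_2 = |1 - p01 - p10| = |1 - 0.8800 - 0.3200| = 0.2000
t_mix ~ log(1/eps)/(1 - |lambda_2|)
= log(100)/(1 - 0.2000) = 4.6052/0.8000
= 5.7565

5.7565


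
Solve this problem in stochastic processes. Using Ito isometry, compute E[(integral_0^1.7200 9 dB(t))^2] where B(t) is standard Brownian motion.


By Ito isometry: E[(int f dB)^2] = int f^2 dt
= 9^2 * 1.7200
= 81 * 1.7200 = 139.3200

139.3200


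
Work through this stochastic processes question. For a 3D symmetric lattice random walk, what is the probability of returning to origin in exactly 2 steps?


P(return in 2 steps) = P(reverse first step) = 1/(2d)
= 1/6
= 0.1667

0.1667


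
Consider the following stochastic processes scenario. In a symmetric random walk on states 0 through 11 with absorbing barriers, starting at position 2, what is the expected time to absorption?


For symmetric RW on 0,...,N with absorbing barriers, E(i) = i*(N-i)
E(2) = 2 * 9 = 18

18


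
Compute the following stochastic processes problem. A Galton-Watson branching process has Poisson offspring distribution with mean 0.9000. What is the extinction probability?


Since mu = 0.9000 <= 1, extinction probability = 1.

1.0000


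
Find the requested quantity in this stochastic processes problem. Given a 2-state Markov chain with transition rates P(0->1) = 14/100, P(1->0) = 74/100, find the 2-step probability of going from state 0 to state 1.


Computing P^2 by matrix multiplication.
P = [[0.8600, 0.1400], [0.7400, 0.2600]]
After raising P to the power 2:
P^2(0,1) = 0.1568

0.1568


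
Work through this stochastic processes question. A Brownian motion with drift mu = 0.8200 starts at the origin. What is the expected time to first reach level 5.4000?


Expected first passage time = a/mu
= 5.4000/0.8200
= 6.5854

6.5854


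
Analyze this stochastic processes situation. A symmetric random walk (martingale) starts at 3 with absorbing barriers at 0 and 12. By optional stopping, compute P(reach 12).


By optional stopping theorem: E(M at tau) = M(0) = 3
P(hit 12)*12 + P(hit 0)*0 = 3
P(hit 12) = (3 - 0)/(12 - 0) = 1/4 = 0.2500

0.2500


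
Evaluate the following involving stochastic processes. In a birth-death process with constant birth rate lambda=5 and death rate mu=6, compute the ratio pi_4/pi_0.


For birth-death process, pi_n/pi_0 = (lambda/mu)^n
= (5/6)^4
= 0.4823

0.4823


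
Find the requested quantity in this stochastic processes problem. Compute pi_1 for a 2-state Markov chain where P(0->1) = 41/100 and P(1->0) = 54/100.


Stationary distribution: pi_0 = p10/(p01+p10), pi_1 = p01/(p01+p10)
p01 = 0.4100, p10 = 0.5400
pi_1 = 0.4316

0.4316


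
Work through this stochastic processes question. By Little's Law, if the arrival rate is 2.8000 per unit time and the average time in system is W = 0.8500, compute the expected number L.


Little's Law: L = lambda * W
= 2.8000 * 0.8500
= 2.3800

2.3800


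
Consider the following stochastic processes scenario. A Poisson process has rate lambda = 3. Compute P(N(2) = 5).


P(N(t)=k) = (lambda*t)^k * exp(-lambda*t) / k!
lambda*t = 6
= 6^5 * exp(-6) / 5!
= 7776 * 0.0025 / 120
= 0.1606

0.1606


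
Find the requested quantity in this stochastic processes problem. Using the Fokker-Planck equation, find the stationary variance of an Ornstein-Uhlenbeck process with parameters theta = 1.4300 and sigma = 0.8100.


Stationary variance = sigma^2 / (2*theta)
= 0.8100^2 / (2*1.4300)
= 0.6561 / 2.8600
= 0.2294

0.2294


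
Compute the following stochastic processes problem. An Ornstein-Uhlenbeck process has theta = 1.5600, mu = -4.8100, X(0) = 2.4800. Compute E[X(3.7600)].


E[X(t)] = mu + (X(0) - mu)*exp(-theta*t)
= -4.8100 + (2.4800 - -4.8100)*exp(-1.5600*3.7600)
= -4.8100 + 7.2900 * 0.0028
= -4.7893

-4.7893


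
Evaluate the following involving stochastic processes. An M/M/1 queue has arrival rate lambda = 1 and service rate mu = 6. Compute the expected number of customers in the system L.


rho = 1/6 = 0.1667
L = rho/(1-rho)
= 0.1667/0.8333
= 0.2000

0.2000


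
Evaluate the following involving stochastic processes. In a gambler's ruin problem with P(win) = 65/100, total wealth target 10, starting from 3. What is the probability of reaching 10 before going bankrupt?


Gambler's ruin formula:
r = q/p = 0.3500/0.6500 = 0.5385
P(win) = (1 - r^i)/(1 - r^N)
= (1 - 0.5385^3)/(1 - 0.5385^10)
= 0.8456

0.8456


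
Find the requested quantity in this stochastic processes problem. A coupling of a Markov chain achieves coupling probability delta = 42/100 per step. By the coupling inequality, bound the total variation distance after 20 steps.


TV distance bound <= (1-delta)^n
= (1 - 0.4200)^20
= 0.5800^20
= 1.8559e-05

1.8559e-05


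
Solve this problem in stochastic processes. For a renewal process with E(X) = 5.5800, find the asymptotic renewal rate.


Long-run renewal rate = 1/E(X)
= 1/5.5800
= 0.1792

0.1792


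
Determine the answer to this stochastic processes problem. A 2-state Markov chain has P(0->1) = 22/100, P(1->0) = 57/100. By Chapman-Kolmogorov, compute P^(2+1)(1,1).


P^3 = P^2 * P^1
Computing via matrix multiplication of the transition matrix.
Entry (1,1) of P^3 = 0.2852

0.2852


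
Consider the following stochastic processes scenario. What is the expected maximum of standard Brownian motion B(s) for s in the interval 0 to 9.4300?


E(max B(s)) = sqrt(2t/pi)
= sqrt(2*9.4300/pi)
= sqrt(6.0033)
= 2.4502

2.4502


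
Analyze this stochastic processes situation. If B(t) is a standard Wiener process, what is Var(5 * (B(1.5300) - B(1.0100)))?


Var(alpha*(B(t)-B(s))) = alpha^2 * (t-s)
= 5^2 * (1.5300 - 1.0100)
= 25 * 0.5200
= 13.0000

13.0000


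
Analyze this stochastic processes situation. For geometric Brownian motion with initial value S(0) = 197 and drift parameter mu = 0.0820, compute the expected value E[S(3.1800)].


E[S(t)] = S(0) * exp(mu * t)
= 197 * exp(0.0820 * 3.1800)
= 197 * 1.2979
= 255.6895

255.6895


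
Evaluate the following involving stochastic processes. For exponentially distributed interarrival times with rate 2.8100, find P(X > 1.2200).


P(X > t) = exp(-lambda * t)
= exp(-2.8100 * 1.2200)
= exp(-3.4282) = 0.0324

0.0324


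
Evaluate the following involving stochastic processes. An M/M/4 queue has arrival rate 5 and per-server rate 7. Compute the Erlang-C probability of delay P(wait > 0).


a = lambda/mu = 0.7143
rho = a/c = 0.1786
Erlang-C formula applied:
C(c,a) = 0.0065

0.0065


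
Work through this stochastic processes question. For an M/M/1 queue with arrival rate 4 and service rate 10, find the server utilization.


rho = lambda/mu
= 4/10
= 0.4000

0.4000


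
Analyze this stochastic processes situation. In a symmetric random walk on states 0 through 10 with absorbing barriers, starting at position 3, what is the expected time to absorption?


For symmetric RW on 0,...,N with absorbing barriers, E(i) = i*(N-i)
E(3) = 3 * 7 = 21

21


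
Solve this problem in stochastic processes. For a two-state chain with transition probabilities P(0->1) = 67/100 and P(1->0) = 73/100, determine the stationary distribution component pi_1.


Stationary distribution: pi_0 = p10/(p01+p10), pi_1 = p01/(p01+p10)
p01 = 0.6700, p10 = 0.7300
pi_1 = 0.4786

0.4786


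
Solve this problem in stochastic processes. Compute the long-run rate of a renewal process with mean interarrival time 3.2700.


Long-run renewal rate = 1/E(X)
= 1/3.2700
= 0.3058

0.3058


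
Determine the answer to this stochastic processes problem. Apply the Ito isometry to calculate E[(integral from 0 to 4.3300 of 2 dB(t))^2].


By Ito isometry: E[(int f dB)^2] = int f^2 dt
= 2^2 * 4.3300
= 4 * 4.3300 = 17.3200

17.3200


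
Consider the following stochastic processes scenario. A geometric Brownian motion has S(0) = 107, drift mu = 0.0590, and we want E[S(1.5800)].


E[S(t)] = S(0) * exp(mu * t)
= 107 * exp(0.0590 * 1.5800)
= 107 * 1.0977
= 117.4542

117.4542


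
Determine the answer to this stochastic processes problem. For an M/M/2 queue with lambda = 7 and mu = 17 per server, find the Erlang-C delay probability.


a = lambda/mu = 0.4118
rho = a/c = 0.2059
Erlang-C formula applied:
C(c,a) = 0.0703

0.0703


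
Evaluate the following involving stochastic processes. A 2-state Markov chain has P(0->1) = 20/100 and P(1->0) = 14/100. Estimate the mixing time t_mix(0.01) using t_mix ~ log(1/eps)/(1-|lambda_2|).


lambda_2 = |1 - p01 - p10| = |1 - 0.2000 - 0.1400| = 0.6600
t_mix ~ log(1/eps)/(1 - |lambda_2|)
= log(100)/(1 - 0.6600) = 4.6052/0.3400
= 13.5446

13.5446


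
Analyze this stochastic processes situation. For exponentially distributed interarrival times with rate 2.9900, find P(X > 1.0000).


P(X > t) = exp(-lambda * t)
= exp(-2.9900 * 1.0000)
= exp(-2.9900) = 0.0503

0.0503


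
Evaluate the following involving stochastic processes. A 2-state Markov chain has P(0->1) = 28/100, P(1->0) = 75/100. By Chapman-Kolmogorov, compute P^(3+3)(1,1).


P^6 = P^3 * P^3
Computing via matrix multiplication of the transition matrix.
Entry (1,1) of P^6 = 0.2718

0.2718


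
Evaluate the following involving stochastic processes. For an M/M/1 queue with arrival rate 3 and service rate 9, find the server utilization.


rho = lambda/mu
= 3/9
= 0.3333

0.3333


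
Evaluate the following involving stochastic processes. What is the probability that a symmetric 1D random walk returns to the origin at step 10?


P(S(10) = 0) = C(10,5) / 4^5
= 252 / 1024
= 0.2461

0.2461


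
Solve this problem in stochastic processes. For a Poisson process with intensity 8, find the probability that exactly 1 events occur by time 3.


P(N(t)=k) = (lambda*t)^k * exp(-lambda*t) / k!
lambda*t = 24
= 24^1 * exp(-24) / 1!
= 24 * 3.7751e-11 / 1
= 9.0603e-10

9.0603e-10


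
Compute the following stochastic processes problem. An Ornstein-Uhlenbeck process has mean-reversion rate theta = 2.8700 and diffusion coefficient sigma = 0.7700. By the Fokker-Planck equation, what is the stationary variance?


Stationary variance = sigma^2 / (2*theta)
= 0.7700^2 / (2*2.8700)
= 0.5929 / 5.7400
= 0.1033

0.1033


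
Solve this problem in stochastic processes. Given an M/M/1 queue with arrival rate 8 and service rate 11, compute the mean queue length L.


rho = 8/11 = 0.7273
L = rho/(1-rho)
= 0.7273/0.2727
= 2.6667

2.6667


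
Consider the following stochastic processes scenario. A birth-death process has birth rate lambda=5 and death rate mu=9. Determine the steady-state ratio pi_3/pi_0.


For birth-death process, pi_n/pi_0 = (lambda/mu)^n
= (5/9)^3
= 0.1715

0.1715


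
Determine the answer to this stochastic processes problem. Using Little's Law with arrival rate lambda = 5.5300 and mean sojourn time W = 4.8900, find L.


Little's Law: L = lambda * W
= 5.5300 * 4.8900
= 27.0417

27.0417


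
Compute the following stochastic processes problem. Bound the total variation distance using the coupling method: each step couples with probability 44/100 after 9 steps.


TV distance bound <= (1-delta)^n
= (1 - 0.4400)^9
= 0.5600^9
= 0.0054

0.0054


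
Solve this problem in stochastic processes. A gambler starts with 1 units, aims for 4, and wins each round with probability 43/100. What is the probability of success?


Gambler's ruin formula:
r = q/p = 0.5700/0.4300 = 1.3256
P(win) = (1 - r^i)/(1 - r^N)
= (1 - 1.3256^1)/(1 - 1.3256^4)
= 0.1560

0.1560


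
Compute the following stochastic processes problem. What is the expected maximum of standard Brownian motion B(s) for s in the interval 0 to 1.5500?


E(max B(s)) = sqrt(2t/pi)
= sqrt(2*1.5500/pi)
= sqrt(0.9868)
= 0.9934

0.9934


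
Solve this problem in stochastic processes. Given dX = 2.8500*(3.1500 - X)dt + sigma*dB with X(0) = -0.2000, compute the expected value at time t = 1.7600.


E[X(t)] = mu + (X(0) - mu)*exp(-theta*t)
= 3.1500 + (-0.2000 - 3.1500)*exp(-2.8500*1.7600)
= 3.1500 + -3.3500 * 0.0066
= 3.1278

3.1278


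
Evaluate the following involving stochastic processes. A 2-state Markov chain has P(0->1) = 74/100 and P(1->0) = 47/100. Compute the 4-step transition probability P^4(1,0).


Computing P^4 by matrix multiplication.
P = [[0.2600, 0.7400], [0.4700, 0.5300]]
After raising P to the power 4:
P^4(1,0) = 0.3877

0.3877


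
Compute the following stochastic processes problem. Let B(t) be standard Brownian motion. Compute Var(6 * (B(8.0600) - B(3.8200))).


Var(alpha*(B(t)-B(s))) = alpha^2 * (t-s)
= 6^2 * (8.0600 - 3.8200)
= 36 * 4.2400
= 152.6400

152.6400


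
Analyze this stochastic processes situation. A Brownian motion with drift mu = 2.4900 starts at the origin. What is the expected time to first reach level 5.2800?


Expected first passage time = a/mu
= 5.2800/2.4900
= 2.1205

2.1205


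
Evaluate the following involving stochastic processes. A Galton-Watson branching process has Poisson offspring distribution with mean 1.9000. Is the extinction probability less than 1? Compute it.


Since mu = 1.9000 > 1, extinction prob q < 1.
Solve s = exp(mu*(s-1)) iteratively.
q = 0.2328

0.2328


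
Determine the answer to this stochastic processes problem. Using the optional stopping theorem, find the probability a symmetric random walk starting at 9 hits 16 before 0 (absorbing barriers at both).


By optional stopping theorem: E(M at tau) = M(0) = 9
P(hit 16)*16 + P(hit 0)*0 = 9
P(hit 16) = (9 - 0)/(16 - 0) = 9/16 = 0.5625

0.5625


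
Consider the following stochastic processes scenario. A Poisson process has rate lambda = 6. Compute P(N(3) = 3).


P(N(t)=k) = (lambda*t)^k * exp(-lambda*t) / k!
lambda*t = 18
= 18^3 * exp(-18) / 3!
= 5832 * 1.5230e-08 / 6
= 1.4804e-05

1.4804e-05


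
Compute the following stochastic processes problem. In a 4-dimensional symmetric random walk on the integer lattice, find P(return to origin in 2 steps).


P(return in 2 steps) = P(reverse first step) = 1/(2d)
= 1/8
= 0.1250

0.1250


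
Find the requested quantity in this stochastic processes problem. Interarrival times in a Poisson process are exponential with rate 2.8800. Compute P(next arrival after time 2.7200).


P(X > t) = exp(-lambda * t)
= exp(-2.8800 * 2.7200)
= exp(-7.8336) = 3.9620e-04

3.9620e-04
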